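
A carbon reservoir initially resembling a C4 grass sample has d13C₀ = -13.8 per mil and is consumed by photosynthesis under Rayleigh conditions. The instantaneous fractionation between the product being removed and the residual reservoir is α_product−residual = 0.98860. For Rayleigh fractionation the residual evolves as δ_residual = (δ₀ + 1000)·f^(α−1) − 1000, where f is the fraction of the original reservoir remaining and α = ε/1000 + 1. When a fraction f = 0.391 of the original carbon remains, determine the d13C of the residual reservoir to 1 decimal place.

Rayleigh residual: δ_res = (δ₀ + 1000)·f^(α−1) − 1000
α − 1 = -0.01140
f^(α−1) = 0.391^(-0.01140) = 1.010763
δ_res = (-13.8 + 1000) × 1.010763 − 1000 = 996.814 − 1000 = -3.19 per mil

-3.2 per mil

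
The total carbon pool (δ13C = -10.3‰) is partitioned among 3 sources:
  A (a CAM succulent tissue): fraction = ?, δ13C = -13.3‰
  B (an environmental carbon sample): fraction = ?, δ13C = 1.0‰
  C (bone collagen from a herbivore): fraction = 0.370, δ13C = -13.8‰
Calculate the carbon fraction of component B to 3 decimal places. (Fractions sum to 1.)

0.223

Let f_B and f_A be the unknown fractions; fractions sum to 1 so f_B + f_A = 0.630.
Mass balance: Σ fᵢ·δᵢ = δ_bulk ⇒ f_B·(1.0) + f_A·(-13.3) = -10.3 − (-5.106) = -5.194
Substitute f_A = 0.630 − f_B:
f_B·(1.0 − -13.3) = -5.194 − 0.630×(-13.3) = 3.185
f_B = 3.185 / 14.3 = 0.2227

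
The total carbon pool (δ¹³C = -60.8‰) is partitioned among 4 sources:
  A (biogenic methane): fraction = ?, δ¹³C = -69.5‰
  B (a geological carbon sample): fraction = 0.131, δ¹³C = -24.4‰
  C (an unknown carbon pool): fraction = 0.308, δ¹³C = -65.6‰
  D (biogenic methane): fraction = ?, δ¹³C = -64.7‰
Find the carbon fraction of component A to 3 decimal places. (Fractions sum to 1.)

0.230

Let f_A and f_D be the unknown fractions; fractions sum to 1 so f_A + f_D = 0.561.
Mass balance: Σ fᵢ·δᵢ = δ_bulk ⇒ f_A·(-69.5) + f_D·(-64.7) = -60.8 − (-23.401) = -37.399
Substitute f_D = 0.561 − f_A:
f_A·(-69.5 − -64.7) = -37.399 − 0.561×(-64.7) = -1.102
f_A = -1.102 / -4.8 = 0.2296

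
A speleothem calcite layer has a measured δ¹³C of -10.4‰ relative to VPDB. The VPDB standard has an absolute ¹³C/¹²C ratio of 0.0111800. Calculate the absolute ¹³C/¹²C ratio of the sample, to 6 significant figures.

R_sample = R_standard × (δ¹³C/1000 + 1)
R_sample = 0.0111800 × (-10.4/1000 + 1) = 0.0111800 × 0.989600
R_sample = 0.0110637

0.0110637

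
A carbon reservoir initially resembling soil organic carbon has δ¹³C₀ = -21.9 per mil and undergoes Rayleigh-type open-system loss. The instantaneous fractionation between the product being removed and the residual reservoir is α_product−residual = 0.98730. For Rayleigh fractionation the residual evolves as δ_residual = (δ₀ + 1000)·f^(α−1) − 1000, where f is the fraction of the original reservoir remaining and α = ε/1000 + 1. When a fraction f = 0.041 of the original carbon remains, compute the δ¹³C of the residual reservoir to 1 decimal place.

18.6 per mil

Rayleigh residual: δ_res = (δ₀ + 1000)·f^(α−1) − 1000
α − 1 = -0.01270
f^(α−1) = 0.041^(-0.01270) = 1.041400
δ_res = (-21.9 + 1000) × 1.041400 − 1000 = 1018.594 − 1000 = 18.59 per mil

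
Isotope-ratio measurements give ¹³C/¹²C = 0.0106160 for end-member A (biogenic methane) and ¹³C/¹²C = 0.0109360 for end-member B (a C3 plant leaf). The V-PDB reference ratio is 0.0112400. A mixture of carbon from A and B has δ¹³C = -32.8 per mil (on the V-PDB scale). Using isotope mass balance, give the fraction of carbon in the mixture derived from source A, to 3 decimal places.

0.202

δ_A = (0.0106160/0.0112400 − 1)×1000 = (0.944484 − 1)×1000 = -55.516 per mil
δ_B = (0.0109360/0.0112400 − 1)×1000 = (0.972954 − 1)×1000 = -27.046 per mil
f_A = (δ_mix − δ_B)/(δ_A − δ_B) = (-32.8 − (-27.046))/(-55.516 − (-27.046))
f_A = -5.754 / -28.470 = 0.2021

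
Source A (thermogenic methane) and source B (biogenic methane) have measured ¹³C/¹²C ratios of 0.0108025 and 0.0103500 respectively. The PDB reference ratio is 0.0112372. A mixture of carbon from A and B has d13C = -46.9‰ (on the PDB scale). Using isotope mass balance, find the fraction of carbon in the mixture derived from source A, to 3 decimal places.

δ_A = (0.0108025/0.0112372 − 1)×1000 = (0.961316 − 1)×1000 = -38.684‰
δ_B = (0.0103500/0.0112372 − 1)×1000 = (0.921048 − 1)×1000 = -78.952‰
f_A = (δ_mix − δ_B)/(δ_A − δ_B) = (-46.9 − (-78.952))/(-38.684 − (-78.952))
f_A = 32.052 / 40.268 = 0.7960

0.796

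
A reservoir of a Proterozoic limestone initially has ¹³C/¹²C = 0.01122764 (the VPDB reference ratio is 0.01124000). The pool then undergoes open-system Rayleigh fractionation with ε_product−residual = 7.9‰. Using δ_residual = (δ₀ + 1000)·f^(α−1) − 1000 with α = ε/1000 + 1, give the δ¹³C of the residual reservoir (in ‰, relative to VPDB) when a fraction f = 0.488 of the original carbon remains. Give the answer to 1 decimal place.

δ₀ = (0.01122764/0.01124000 − 1)×1000 = (0.998900 − 1)×1000 = -1.100‰
α − 1 = ε/1000 = 0.0079
f^(α−1) = 0.488^(0.0079) = 0.994348
δ_res = (-1.100 + 1000) × 0.994348 − 1000 = 993.255 − 1000 = -6.75‰

-6.7‰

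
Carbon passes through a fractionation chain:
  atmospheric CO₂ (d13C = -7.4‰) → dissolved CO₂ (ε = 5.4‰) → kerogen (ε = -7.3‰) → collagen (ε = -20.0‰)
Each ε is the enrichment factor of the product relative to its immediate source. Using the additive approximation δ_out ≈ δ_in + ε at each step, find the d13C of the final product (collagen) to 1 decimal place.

-29.3‰

step 1: δ ≈ -7.4 + (5.4) = -2.0‰
step 2: δ ≈ -2.0 + (-7.3) = -9.3‰
step 3: δ ≈ -9.3 + (-20.0) = -29.3‰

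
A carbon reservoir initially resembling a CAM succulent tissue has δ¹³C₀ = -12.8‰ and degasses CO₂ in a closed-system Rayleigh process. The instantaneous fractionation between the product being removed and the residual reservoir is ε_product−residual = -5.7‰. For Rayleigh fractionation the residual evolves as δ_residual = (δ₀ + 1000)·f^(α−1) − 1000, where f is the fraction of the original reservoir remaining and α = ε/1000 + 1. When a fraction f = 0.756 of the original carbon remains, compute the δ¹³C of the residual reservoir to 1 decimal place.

-11.2‰

Rayleigh residual: δ_res = (δ₀ + 1000)·f^(α−1) − 1000
α = ε/1000 + 1 = 0.99430, so α − 1 = -0.00570
f^(α−1) = 0.756^(-0.00570) = 1.001596
δ_res = (-12.8 + 1000) × 1.001596 − 1000 = 988.775 − 1000 = -11.22‰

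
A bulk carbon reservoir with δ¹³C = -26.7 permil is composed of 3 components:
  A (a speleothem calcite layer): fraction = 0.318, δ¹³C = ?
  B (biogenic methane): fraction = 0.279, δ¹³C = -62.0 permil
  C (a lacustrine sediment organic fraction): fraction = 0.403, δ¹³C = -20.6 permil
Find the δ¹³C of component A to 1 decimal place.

Isotope mass balance: δ_bulk = Σ fᵢ·δᵢ.
-26.7 = 0.318×δ_A + 0.279×(-62.0) + 0.403×(-20.6)
0.318·δ_A = -26.7 − (-25.600) = -1.100
δ_A = -1.100 / 0.318 = -3.46 permil

-3.5 permil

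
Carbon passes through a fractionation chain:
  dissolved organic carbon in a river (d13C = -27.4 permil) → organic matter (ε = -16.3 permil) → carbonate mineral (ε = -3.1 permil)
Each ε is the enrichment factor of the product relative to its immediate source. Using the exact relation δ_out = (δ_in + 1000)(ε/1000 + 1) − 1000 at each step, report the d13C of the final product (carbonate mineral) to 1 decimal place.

step 1: δ = (-27.40 + 1000)·(-16.3/1000 + 1) − 1000 = -43.25 permil
step 2: δ = (-43.25 + 1000)·(-3.1/1000 + 1) − 1000 = -46.22 permil

-46.2 permil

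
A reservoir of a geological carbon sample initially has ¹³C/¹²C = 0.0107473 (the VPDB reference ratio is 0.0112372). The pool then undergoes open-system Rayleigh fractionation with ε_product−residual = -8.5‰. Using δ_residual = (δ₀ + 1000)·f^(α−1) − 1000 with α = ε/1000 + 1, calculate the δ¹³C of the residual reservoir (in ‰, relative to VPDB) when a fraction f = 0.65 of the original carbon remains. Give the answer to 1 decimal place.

-40.1‰

δ₀ = (0.0107473/0.0112372 − 1)×1000 = (0.956404 − 1)×1000 = -43.596‰
α − 1 = ε/1000 = -0.0085
f^(α−1) = 0.65^(-0.0085) = 1.003668
δ_res = (-43.596 + 1000) × 1.003668 − 1000 = 959.912 − 1000 = -40.09‰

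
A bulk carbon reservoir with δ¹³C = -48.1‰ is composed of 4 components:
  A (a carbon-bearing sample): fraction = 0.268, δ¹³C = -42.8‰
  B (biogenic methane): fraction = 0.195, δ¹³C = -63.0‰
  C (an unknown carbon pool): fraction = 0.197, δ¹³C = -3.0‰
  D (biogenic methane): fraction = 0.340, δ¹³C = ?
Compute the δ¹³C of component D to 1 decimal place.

Isotope mass balance: δ_bulk = Σ fᵢ·δᵢ.
-48.1 = 0.268×(-42.8) + 0.195×(-63.0) + 0.197×(-3.0) + 0.340×δ_D
0.340·δ_D = -48.1 − (-24.346) = -23.754
δ_D = -23.754 / 0.340 = -69.86‰

-69.9‰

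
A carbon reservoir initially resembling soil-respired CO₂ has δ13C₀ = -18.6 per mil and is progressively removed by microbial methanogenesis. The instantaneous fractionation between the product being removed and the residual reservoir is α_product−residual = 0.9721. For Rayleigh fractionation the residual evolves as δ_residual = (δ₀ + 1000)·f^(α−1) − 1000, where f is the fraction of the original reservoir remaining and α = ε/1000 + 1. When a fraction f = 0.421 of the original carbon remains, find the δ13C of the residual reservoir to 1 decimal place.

5.4 per mil

Rayleigh residual: δ_res = (δ₀ + 1000)·f^(α−1) − 1000
α − 1 = -0.02790
f^(α−1) = 0.421^(-0.02790) = 1.024431
δ_res = (-18.6 + 1000) × 1.024431 − 1000 = 1005.376 − 1000 = 5.38 per mil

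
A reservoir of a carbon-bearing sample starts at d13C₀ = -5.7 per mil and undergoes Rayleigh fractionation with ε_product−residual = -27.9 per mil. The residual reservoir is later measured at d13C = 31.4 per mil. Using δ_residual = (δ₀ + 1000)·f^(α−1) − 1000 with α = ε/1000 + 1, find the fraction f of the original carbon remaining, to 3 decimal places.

0.269

α − 1 = ε/1000 = -0.0279
(δ_res + 1000)/(δ₀ + 1000) = (31.4 + 1000)/(-5.7 + 1000) = 1031.4/994.3 = 1.037313
f = 1.037313^(1/-0.0279) = exp(ln(1.037313)/-0.0279) = exp(0.03663/-0.0279)
f = exp(-1.3130) = 0.2690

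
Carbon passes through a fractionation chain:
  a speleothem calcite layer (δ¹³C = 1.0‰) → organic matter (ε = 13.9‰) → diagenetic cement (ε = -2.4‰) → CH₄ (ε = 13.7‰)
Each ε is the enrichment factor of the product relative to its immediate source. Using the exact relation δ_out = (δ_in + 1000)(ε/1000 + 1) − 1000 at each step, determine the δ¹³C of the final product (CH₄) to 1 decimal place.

step 1: δ = (1.00 + 1000)·(13.9/1000 + 1) − 1000 = 14.91‰
step 2: δ = (14.91 + 1000)·(-2.4/1000 + 1) − 1000 = 12.48‰
step 3: δ = (12.48 + 1000)·(13.7/1000 + 1) − 1000 = 26.35‰

26.3‰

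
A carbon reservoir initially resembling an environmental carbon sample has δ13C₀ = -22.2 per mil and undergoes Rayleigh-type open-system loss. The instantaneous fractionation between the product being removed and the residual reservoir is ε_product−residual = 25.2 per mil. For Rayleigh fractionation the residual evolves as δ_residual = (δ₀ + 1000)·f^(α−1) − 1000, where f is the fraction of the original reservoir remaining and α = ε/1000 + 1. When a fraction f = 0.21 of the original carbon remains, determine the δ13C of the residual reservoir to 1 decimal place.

Rayleigh residual: δ_res = (δ₀ + 1000)·f^(α−1) − 1000
α = ε/1000 + 1 = 1.02520, so α − 1 = 0.02520
f^(α−1) = 0.21^(0.02520) = 0.961435
δ_res = (-22.2 + 1000) × 0.961435 − 1000 = 940.091 − 1000 = -59.91 per mil

-59.9 per mil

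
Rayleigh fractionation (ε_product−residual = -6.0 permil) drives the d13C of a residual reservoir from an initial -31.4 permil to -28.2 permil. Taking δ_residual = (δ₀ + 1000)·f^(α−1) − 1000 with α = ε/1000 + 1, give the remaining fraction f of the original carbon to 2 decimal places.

α − 1 = ε/1000 = -0.0060
(δ_res + 1000)/(δ₀ + 1000) = (-28.2 + 1000)/(-31.4 + 1000) = 971.8/968.6 = 1.003304
f = 1.003304^(1/-0.0060) = exp(ln(1.003304)/-0.0060) = exp(0.00330/-0.0060)
f = exp(-0.5497) = 0.5771

0.58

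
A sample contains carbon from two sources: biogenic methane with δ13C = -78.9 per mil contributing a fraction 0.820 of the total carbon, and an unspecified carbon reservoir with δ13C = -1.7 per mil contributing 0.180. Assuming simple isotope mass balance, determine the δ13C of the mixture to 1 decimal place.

-65.0 per mil

δ_mix = f_A·δ_A + f_B·δ_B
δ_mix = 0.820 × (-78.9) + 0.180 × (-1.7)
δ_mix = -64.70 + -0.31 = -65.00 per mil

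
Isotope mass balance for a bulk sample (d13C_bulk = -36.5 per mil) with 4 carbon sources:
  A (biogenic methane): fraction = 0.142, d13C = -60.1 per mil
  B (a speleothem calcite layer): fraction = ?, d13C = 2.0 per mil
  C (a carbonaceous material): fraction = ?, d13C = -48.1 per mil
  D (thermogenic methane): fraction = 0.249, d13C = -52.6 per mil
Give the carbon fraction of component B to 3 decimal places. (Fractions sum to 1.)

Let f_B and f_C be the unknown fractions; fractions sum to 1 so f_B + f_C = 0.609.
Mass balance: Σ fᵢ·δᵢ = δ_bulk ⇒ f_B·(2.0) + f_C·(-48.1) = -36.5 − (-21.632) = -14.868
Substitute f_C = 0.609 − f_B:
f_B·(2.0 − -48.1) = -14.868 − 0.609×(-48.1) = 14.424
f_B = 14.424 / 50.1 = 0.2879

0.288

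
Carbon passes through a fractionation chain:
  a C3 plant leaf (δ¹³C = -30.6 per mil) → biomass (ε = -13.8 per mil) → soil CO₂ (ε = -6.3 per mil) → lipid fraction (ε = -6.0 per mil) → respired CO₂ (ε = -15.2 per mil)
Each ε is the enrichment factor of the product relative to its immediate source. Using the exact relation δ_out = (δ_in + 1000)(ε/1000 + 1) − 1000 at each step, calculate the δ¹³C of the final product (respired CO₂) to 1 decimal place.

-70.1 per mil

step 1: δ = (-30.60 + 1000)·(-13.8/1000 + 1) − 1000 = -43.98 per mil
step 2: δ = (-43.98 + 1000)·(-6.3/1000 + 1) − 1000 = -50.00 per mil
step 3: δ = (-50.00 + 1000)·(-6.0/1000 + 1) − 1000 = -55.70 per mil
step 4: δ = (-55.70 + 1000)·(-15.2/1000 + 1) − 1000 = -70.05 per mil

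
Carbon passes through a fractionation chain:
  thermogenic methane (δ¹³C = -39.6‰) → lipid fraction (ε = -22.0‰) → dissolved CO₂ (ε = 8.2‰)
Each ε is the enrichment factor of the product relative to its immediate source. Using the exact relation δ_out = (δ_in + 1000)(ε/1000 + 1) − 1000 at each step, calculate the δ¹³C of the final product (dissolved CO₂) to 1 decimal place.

-53.0‰

step 1: δ = (-39.60 + 1000)·(-22.0/1000 + 1) − 1000 = -60.73‰
step 2: δ = (-60.73 + 1000)·(8.2/1000 + 1) − 1000 = -53.03‰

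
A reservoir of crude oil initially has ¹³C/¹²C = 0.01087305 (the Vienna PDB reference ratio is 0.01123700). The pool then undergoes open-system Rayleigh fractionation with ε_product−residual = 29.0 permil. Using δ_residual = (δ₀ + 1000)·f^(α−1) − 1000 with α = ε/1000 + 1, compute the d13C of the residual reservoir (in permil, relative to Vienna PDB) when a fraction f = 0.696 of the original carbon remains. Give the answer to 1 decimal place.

δ₀ = (0.01087305/0.01123700 − 1)×1000 = (0.967611 − 1)×1000 = -32.389 permil
α − 1 = ε/1000 = 0.0290
f^(α−1) = 0.696^(0.0290) = 0.989545
δ_res = (-32.389 + 1000) × 0.989545 − 1000 = 957.495 − 1000 = -42.50 permil

-42.5 permil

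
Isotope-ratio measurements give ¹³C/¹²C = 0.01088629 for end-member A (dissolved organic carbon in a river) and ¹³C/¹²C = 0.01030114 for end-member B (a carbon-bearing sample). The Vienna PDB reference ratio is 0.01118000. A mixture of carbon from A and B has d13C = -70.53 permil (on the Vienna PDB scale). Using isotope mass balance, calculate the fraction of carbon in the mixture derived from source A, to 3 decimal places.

δ_A = (0.01088629/0.01118000 − 1)×1000 = (0.973729 − 1)×1000 = -26.271 permil
δ_B = (0.01030114/0.01118000 − 1)×1000 = (0.921390 − 1)×1000 = -78.610 permil
f_A = (δ_mix − δ_B)/(δ_A − δ_B) = (-70.53 − (-78.610))/(-26.271 − (-78.610))
f_A = 8.080 / 52.339 = 0.1544

0.154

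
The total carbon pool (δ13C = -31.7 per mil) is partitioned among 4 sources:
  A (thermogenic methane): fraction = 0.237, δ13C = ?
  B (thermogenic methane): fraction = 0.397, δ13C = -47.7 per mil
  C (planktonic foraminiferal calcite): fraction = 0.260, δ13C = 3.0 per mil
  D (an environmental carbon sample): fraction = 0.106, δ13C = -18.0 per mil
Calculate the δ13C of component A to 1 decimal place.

Isotope mass balance: δ_bulk = Σ fᵢ·δᵢ.
-31.7 = 0.237×δ_A + 0.397×(-47.7) + 0.260×(3.0) + 0.106×(-18.0)
0.237·δ_A = -31.7 − (-20.065) = -11.635
δ_A = -11.635 / 0.237 = -49.09 per mil

-49.1 per mil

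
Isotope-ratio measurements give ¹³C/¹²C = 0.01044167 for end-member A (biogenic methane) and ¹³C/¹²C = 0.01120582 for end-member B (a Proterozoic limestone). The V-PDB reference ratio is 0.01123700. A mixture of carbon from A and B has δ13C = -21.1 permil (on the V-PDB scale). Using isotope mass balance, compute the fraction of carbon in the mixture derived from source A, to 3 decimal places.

0.269

δ_A = (0.01044167/0.01123700 − 1)×1000 = (0.929222 − 1)×1000 = -70.778 permil
δ_B = (0.01120582/0.01123700 − 1)×1000 = (0.997225 − 1)×1000 = -2.775 permil
f_A = (δ_mix − δ_B)/(δ_A − δ_B) = (-21.1 − (-2.775))/(-70.778 − (-2.775))
f_A = -18.325 / -68.003 = 0.2695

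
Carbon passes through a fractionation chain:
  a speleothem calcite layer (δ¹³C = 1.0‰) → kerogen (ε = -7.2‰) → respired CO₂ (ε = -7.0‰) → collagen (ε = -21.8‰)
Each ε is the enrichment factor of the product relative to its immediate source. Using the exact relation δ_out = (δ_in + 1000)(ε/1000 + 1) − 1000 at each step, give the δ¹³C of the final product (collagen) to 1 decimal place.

step 1: δ = (1.00 + 1000)·(-7.2/1000 + 1) − 1000 = -6.21‰
step 2: δ = (-6.21 + 1000)·(-7.0/1000 + 1) − 1000 = -13.16‰
step 3: δ = (-13.16 + 1000)·(-21.8/1000 + 1) − 1000 = -34.68‰

-34.7‰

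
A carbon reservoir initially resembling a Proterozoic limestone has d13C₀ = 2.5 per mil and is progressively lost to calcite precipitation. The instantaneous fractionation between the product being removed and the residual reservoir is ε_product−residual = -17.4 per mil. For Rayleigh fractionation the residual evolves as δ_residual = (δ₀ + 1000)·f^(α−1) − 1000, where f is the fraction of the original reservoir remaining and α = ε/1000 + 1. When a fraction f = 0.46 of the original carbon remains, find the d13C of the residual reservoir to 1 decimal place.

16.1 per mil

Rayleigh residual: δ_res = (δ₀ + 1000)·f^(α−1) − 1000
α = ε/1000 + 1 = 0.98260, so α − 1 = -0.01740
f^(α−1) = 0.46^(-0.01740) = 1.013603
δ_res = (2.5 + 1000) × 1.013603 − 1000 = 1016.137 − 1000 = 16.14 per mil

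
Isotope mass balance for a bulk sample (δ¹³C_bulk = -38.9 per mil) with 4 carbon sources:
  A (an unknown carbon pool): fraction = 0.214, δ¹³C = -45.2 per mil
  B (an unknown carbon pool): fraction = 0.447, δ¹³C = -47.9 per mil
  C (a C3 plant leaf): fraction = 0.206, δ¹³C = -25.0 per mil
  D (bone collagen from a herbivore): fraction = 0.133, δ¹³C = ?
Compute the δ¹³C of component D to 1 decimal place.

Isotope mass balance: δ_bulk = Σ fᵢ·δᵢ.
-38.9 = 0.214×(-45.2) + 0.447×(-47.9) + 0.206×(-25.0) + 0.133×δ_D
0.133·δ_D = -38.9 − (-36.234) = -2.666
δ_D = -2.666 / 0.133 = -20.04 per mil

-20.0 per mil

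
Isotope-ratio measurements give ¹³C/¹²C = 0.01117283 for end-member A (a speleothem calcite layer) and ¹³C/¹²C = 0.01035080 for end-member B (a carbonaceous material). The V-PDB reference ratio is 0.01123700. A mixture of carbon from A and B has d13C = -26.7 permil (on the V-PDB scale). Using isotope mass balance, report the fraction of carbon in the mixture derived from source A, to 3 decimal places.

0.713

δ_A = (0.01117283/0.01123700 − 1)×1000 = (0.994289 − 1)×1000 = -5.711 permil
δ_B = (0.01035080/0.01123700 − 1)×1000 = (0.921136 − 1)×1000 = -78.864 permil
f_A = (δ_mix − δ_B)/(δ_A − δ_B) = (-26.7 − (-78.864))/(-5.711 − (-78.864))
f_A = 52.164 / 73.154 = 0.7131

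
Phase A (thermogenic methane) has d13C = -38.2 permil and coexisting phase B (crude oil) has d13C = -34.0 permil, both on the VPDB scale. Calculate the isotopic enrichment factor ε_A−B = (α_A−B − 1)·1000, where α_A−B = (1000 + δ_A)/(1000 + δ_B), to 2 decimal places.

-4.35 permil

α_A−B = (1000 + -38.2) / (1000 + -34.0) = 961.8 / 966.0 = 0.995652
ε_A−B = (0.995652 − 1) × 1000 = -4.348 permil
(The approximation ε ≈ δ_A − δ_B would give -4.2 permil.)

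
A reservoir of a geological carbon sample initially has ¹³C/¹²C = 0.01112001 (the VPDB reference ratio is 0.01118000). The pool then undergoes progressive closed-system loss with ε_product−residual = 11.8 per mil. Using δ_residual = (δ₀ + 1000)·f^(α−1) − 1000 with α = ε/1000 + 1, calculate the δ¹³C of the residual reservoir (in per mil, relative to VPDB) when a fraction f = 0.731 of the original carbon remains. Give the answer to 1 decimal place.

-9.0 per mil

δ₀ = (0.01112001/0.01118000 − 1)×1000 = (0.994634 − 1)×1000 = -5.366 per mil
α − 1 = ε/1000 = 0.0118
f^(α−1) = 0.731^(0.0118) = 0.996309
δ_res = (-5.366 + 1000) × 0.996309 − 1000 = 990.963 − 1000 = -9.04 per mil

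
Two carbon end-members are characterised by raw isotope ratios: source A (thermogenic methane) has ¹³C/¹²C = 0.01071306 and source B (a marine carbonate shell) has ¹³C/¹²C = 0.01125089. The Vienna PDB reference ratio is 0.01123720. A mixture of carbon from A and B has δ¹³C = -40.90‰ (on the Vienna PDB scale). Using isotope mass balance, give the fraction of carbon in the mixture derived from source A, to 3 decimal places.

0.880

δ_A = (0.01071306/0.01123720 − 1)×1000 = (0.953357 − 1)×1000 = -46.643‰
δ_B = (0.01125089/0.01123720 − 1)×1000 = (1.001218 − 1)×1000 = 1.218‰
f_A = (δ_mix − δ_B)/(δ_A − δ_B) = (-40.90 − (1.218))/(-46.643 − (1.218))
f_A = -42.118 / -47.862 = 0.8800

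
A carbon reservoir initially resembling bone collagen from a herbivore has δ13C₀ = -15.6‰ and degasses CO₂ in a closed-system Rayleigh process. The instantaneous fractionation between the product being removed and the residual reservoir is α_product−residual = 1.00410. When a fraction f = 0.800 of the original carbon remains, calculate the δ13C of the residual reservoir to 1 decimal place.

Rayleigh residual: δ_res = (δ₀ + 1000)·f^(α−1) − 1000
α − 1 = 0.00410
f^(α−1) = 0.800^(0.00410) = 0.999086
δ_res = (-15.6 + 1000) × 0.999086 − 1000 = 983.500 − 1000 = -16.50‰

-16.5‰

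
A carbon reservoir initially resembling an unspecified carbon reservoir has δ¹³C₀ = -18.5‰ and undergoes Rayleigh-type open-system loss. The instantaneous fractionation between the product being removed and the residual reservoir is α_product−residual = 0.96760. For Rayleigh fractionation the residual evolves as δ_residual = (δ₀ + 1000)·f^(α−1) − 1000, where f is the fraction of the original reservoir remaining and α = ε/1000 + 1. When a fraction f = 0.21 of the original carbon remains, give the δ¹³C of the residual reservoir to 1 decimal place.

Rayleigh residual: δ_res = (δ₀ + 1000)·f^(α−1) − 1000
α − 1 = -0.03240
f^(α−1) = 0.21^(-0.03240) = 1.051865
δ_res = (-18.5 + 1000) × 1.051865 − 1000 = 1032.406 − 1000 = 32.41‰

32.4‰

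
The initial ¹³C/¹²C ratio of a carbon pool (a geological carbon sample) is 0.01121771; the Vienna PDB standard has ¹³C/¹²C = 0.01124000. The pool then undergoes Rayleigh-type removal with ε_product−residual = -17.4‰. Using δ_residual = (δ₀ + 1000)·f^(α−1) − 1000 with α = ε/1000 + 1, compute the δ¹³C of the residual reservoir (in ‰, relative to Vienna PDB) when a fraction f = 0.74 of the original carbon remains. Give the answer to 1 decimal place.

3.3‰

δ₀ = (0.01121771/0.01124000 − 1)×1000 = (0.998017 − 1)×1000 = -1.983‰
α − 1 = ε/1000 = -0.0174
f^(α−1) = 0.74^(-0.0174) = 1.005253
δ_res = (-1.983 + 1000) × 1.005253 − 1000 = 1003.259 − 1000 = 3.26‰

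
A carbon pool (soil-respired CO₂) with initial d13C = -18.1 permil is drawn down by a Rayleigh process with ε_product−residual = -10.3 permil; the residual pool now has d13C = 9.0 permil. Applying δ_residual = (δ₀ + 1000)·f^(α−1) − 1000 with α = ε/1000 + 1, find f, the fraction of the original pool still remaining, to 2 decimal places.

0.07

α − 1 = ε/1000 = -0.0103
(δ_res + 1000)/(δ₀ + 1000) = (9.0 + 1000)/(-18.1 + 1000) = 1009.0/981.9 = 1.027600
f = 1.027600^(1/-0.0103) = exp(ln(1.027600)/-0.0103) = exp(0.02723/-0.0103)
f = exp(-2.6433) = 0.0711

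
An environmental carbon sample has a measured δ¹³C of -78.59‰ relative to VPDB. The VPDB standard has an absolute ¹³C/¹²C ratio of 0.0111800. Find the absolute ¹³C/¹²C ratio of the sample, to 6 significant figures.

R_sample = R_standard × (δ¹³C/1000 + 1)
R_sample = 0.0111800 × (-78.59/1000 + 1) = 0.0111800 × 0.921410
R_sample = 0.0103014

0.0103014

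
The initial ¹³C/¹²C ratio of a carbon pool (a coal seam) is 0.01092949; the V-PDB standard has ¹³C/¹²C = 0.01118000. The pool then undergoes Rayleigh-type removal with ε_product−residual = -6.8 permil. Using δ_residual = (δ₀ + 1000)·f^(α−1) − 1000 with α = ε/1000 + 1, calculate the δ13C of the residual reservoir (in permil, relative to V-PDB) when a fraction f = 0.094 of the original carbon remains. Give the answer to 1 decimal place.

δ₀ = (0.01092949/0.01118000 − 1)×1000 = (0.977593 − 1)×1000 = -22.407 permil
α − 1 = ε/1000 = -0.0068
f^(α−1) = 0.094^(-0.0068) = 1.016208
δ_res = (-22.407 + 1000) × 1.016208 − 1000 = 993.438 − 1000 = -6.56 permil

-6.6 permil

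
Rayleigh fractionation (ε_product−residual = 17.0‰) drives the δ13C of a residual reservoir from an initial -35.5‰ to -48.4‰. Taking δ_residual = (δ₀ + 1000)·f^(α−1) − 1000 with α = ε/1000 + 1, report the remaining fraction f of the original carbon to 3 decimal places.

α − 1 = ε/1000 = 0.0170
(δ_res + 1000)/(δ₀ + 1000) = (-48.4 + 1000)/(-35.5 + 1000) = 951.6/964.5 = 0.986625
f = 0.986625^(1/0.0170) = exp(ln(0.986625)/0.0170) = exp(-0.01347/0.0170)
f = exp(-0.7921) = 0.4529

0.453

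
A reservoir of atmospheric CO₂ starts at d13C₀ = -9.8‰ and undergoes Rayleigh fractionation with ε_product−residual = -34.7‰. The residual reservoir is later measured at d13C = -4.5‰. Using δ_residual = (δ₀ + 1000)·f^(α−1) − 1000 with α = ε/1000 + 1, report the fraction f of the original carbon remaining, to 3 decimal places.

0.857

α − 1 = ε/1000 = -0.0347
(δ_res + 1000)/(δ₀ + 1000) = (-4.5 + 1000)/(-9.8 + 1000) = 995.5/990.2 = 1.005352
f = 1.005352^(1/-0.0347) = exp(ln(1.005352)/-0.0347) = exp(0.00534/-0.0347)
f = exp(-0.1538) = 0.8574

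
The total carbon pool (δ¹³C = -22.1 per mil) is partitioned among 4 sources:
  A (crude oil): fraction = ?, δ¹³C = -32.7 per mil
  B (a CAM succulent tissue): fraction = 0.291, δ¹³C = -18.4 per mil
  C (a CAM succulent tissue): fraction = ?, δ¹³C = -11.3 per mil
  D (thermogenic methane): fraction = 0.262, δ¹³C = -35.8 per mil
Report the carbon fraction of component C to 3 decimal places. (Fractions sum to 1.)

0.339

Let f_C and f_A be the unknown fractions; fractions sum to 1 so f_C + f_A = 0.447.
Mass balance: Σ fᵢ·δᵢ = δ_bulk ⇒ f_C·(-11.3) + f_A·(-32.7) = -22.1 − (-14.734) = -7.366
Substitute f_A = 0.447 − f_C:
f_C·(-11.3 − -32.7) = -7.366 − 0.447×(-32.7) = 7.251
f_C = 7.251 / 21.4 = 0.3388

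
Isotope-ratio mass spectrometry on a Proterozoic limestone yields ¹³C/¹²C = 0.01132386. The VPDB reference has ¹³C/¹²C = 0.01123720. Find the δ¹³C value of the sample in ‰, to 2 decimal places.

7.71‰

δ¹³C = (R_sample / R_standard − 1) × 1000
R_sample / R_standard = 0.01132386 / 0.01123720 = 1.007712
δ¹³C = (1.007712 − 1) × 1000 = 7.712‰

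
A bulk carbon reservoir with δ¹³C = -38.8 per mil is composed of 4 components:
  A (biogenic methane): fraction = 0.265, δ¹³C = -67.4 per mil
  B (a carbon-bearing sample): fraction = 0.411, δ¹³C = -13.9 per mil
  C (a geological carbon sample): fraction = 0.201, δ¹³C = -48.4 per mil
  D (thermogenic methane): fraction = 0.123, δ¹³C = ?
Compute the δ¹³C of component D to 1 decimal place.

-44.7 per mil

Isotope mass balance: δ_bulk = Σ fᵢ·δᵢ.
-38.8 = 0.265×(-67.4) + 0.411×(-13.9) + 0.201×(-48.4) + 0.123×δ_D
0.123·δ_D = -38.8 − (-33.302) = -5.498
δ_D = -5.498 / 0.123 = -44.70 per mil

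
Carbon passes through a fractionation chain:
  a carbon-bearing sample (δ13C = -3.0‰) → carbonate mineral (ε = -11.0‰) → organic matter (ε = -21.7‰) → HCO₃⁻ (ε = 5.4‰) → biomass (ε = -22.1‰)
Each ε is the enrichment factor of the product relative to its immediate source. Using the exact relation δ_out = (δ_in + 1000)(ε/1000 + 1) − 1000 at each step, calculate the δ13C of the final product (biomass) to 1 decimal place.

step 1: δ = (-3.00 + 1000)·(-11.0/1000 + 1) − 1000 = -13.97‰
step 2: δ = (-13.97 + 1000)·(-21.7/1000 + 1) − 1000 = -35.36‰
step 3: δ = (-35.36 + 1000)·(5.4/1000 + 1) − 1000 = -30.15‰
step 4: δ = (-30.15 + 1000)·(-22.1/1000 + 1) − 1000 = -51.59‰

-51.6‰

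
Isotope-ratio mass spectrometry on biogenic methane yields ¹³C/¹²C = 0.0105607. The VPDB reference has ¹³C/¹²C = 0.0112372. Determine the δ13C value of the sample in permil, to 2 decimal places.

δ13C = (R_sample / R_standard − 1) × 1000
R_sample / R_standard = 0.0105607 / 0.0112372 = 0.939798
δ13C = (0.939798 − 1) × 1000 = -60.202 permil

-60.20 permil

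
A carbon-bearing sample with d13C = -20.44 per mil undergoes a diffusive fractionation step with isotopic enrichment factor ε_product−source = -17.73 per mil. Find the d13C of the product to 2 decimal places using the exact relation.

-37.81 per mil

To first order, δ_product ≈ δ_source + ε = -38.17 per mil.
Exactly, δ_product = (δ_source + 1000)·(ε/1000 + 1) − 1000.
δ_product = (-20.44 + 1000) × (-17.73/1000 + 1) − 1000
δ_product = -37.808 per mil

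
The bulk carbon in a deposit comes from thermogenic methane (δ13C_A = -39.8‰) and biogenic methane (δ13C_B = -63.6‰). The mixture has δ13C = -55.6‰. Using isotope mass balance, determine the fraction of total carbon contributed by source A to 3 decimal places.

δ_mix = f_A·δ_A + (1 − f_A)·δ_B  ⇒  f_A = (δ_mix − δ_B)/(δ_A − δ_B)
f_A = (-55.6 − (-63.6)) / (-39.8 − (-63.6))
f_A = 8.0 / 23.8 = 0.3361

0.336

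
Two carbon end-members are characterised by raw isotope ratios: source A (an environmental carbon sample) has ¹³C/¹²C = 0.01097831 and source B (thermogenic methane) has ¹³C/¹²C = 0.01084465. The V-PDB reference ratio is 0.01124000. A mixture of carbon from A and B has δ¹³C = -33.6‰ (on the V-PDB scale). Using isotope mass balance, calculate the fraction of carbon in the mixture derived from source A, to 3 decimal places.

δ_A = (0.01097831/0.01124000 − 1)×1000 = (0.976718 − 1)×1000 = -23.282‰
δ_B = (0.01084465/0.01124000 − 1)×1000 = (0.964827 − 1)×1000 = -35.173‰
f_A = (δ_mix − δ_B)/(δ_A − δ_B) = (-33.6 − (-35.173))/(-23.282 − (-35.173))
f_A = 1.573 / 11.891 = 0.1323

0.132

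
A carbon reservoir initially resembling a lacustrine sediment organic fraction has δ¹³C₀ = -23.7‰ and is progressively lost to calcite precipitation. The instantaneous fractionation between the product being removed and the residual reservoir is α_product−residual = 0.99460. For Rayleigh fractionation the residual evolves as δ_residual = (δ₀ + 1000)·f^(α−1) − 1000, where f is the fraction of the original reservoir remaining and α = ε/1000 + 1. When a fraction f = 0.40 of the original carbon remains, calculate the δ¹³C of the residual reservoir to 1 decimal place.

-18.9‰

Rayleigh residual: δ_res = (δ₀ + 1000)·f^(α−1) − 1000
α − 1 = -0.00540
f^(α−1) = 0.40^(-0.00540) = 1.004960
δ_res = (-23.7 + 1000) × 1.004960 − 1000 = 981.143 − 1000 = -18.86‰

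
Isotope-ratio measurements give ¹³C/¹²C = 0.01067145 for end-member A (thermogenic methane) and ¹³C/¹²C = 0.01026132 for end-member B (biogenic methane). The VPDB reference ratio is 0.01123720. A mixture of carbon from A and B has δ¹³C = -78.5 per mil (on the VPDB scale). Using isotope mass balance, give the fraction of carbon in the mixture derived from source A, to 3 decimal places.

δ_A = (0.01067145/0.01123720 − 1)×1000 = (0.949654 − 1)×1000 = -50.346 per mil
δ_B = (0.01026132/0.01123720 − 1)×1000 = (0.913156 − 1)×1000 = -86.844 per mil
f_A = (δ_mix − δ_B)/(δ_A − δ_B) = (-78.5 − (-86.844))/(-50.346 − (-86.844))
f_A = 8.344 / 36.498 = 0.2286

0.229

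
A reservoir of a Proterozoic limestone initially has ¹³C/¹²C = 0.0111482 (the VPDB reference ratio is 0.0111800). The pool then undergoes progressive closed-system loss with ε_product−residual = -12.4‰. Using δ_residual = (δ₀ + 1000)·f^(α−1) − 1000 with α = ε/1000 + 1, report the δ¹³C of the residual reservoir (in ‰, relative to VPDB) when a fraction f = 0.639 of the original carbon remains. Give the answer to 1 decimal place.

δ₀ = (0.0111482/0.0111800 − 1)×1000 = (0.997156 − 1)×1000 = -2.844‰
α − 1 = ε/1000 = -0.0124
f^(α−1) = 0.639^(-0.0124) = 1.005569
δ_res = (-2.844 + 1000) × 1.005569 − 1000 = 1002.709 − 1000 = 2.71‰

2.7‰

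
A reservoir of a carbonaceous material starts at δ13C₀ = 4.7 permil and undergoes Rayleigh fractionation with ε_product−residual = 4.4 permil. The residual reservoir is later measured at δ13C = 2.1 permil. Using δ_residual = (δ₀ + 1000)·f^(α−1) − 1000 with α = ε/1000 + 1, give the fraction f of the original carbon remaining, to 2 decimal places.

0.55

α − 1 = ε/1000 = 0.0044
(δ_res + 1000)/(δ₀ + 1000) = (2.1 + 1000)/(4.7 + 1000) = 1002.1/1004.7 = 0.997412
f = 0.997412^(1/0.0044) = exp(ln(0.997412)/0.0044) = exp(-0.00259/0.0044)
f = exp(-0.5889) = 0.5549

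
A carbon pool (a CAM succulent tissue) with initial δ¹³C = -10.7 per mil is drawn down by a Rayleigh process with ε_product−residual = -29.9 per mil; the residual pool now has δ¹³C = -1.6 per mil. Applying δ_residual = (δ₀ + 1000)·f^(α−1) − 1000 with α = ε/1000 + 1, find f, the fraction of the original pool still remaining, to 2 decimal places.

0.74

α − 1 = ε/1000 = -0.0299
(δ_res + 1000)/(δ₀ + 1000) = (-1.6 + 1000)/(-10.7 + 1000) = 998.4/989.3 = 1.009198
f = 1.009198^(1/-0.0299) = exp(ln(1.009198)/-0.0299) = exp(0.00916/-0.0299)
f = exp(-0.3062) = 0.7362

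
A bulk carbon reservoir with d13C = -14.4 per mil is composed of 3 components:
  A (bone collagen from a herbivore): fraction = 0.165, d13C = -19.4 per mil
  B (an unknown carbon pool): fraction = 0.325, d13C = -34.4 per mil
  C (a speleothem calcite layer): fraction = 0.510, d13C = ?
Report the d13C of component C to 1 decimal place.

Isotope mass balance: δ_bulk = Σ fᵢ·δᵢ.
-14.4 = 0.165×(-19.4) + 0.325×(-34.4) + 0.510×δ_C
0.510·δ_C = -14.4 − (-14.381) = -0.019
δ_C = -0.019 / 0.510 = -0.04 per mil

0.0 per mil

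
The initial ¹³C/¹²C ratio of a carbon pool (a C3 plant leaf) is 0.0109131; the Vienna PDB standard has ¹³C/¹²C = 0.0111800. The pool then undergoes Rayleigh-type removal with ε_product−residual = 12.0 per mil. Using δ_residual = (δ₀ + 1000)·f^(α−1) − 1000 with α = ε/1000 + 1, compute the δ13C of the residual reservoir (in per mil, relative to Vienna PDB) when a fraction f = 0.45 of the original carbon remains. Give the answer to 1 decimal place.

δ₀ = (0.0109131/0.0111800 − 1)×1000 = (0.976127 − 1)×1000 = -23.873 per mil
α − 1 = ε/1000 = 0.0120
f^(α−1) = 0.45^(0.0120) = 0.990464
δ_res = (-23.873 + 1000) × 0.990464 − 1000 = 966.818 − 1000 = -33.18 per mil

-33.2 per mil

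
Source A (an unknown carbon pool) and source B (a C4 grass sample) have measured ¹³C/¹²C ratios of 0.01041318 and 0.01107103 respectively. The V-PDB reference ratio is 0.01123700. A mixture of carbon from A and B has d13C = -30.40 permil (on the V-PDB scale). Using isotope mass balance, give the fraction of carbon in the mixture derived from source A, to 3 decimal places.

0.267

δ_A = (0.01041318/0.01123700 − 1)×1000 = (0.926687 − 1)×1000 = -73.313 permil
δ_B = (0.01107103/0.01123700 − 1)×1000 = (0.985230 − 1)×1000 = -14.770 permil
f_A = (δ_mix − δ_B)/(δ_A − δ_B) = (-30.40 − (-14.770))/(-73.313 − (-14.770))
f_A = -15.630 / -58.543 = 0.2670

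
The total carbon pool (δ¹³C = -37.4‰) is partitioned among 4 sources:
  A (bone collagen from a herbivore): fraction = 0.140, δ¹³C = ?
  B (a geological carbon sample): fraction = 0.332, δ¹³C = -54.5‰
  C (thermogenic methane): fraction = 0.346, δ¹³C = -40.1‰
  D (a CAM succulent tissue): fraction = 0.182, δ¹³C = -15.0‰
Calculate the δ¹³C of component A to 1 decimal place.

Isotope mass balance: δ_bulk = Σ fᵢ·δᵢ.
-37.4 = 0.140×δ_A + 0.332×(-54.5) + 0.346×(-40.1) + 0.182×(-15.0)
0.140·δ_A = -37.4 − (-34.699) = -2.701
δ_A = -2.701 / 0.140 = -19.30‰

-19.3‰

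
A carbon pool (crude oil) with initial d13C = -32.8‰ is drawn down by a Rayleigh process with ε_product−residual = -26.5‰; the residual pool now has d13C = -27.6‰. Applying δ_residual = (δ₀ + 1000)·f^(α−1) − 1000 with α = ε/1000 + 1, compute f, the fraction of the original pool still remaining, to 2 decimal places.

α − 1 = ε/1000 = -0.0265
(δ_res + 1000)/(δ₀ + 1000) = (-27.6 + 1000)/(-32.8 + 1000) = 972.4/967.2 = 1.005376
f = 1.005376^(1/-0.0265) = exp(ln(1.005376)/-0.0265) = exp(0.00536/-0.0265)
f = exp(-0.2023) = 0.8168

0.82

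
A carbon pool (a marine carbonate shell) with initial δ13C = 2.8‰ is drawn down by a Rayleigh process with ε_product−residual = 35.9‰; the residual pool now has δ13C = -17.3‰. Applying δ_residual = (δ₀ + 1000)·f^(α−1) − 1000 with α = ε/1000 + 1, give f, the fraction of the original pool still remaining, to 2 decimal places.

α − 1 = ε/1000 = 0.0359
(δ_res + 1000)/(δ₀ + 1000) = (-17.3 + 1000)/(2.8 + 1000) = 982.7/1002.8 = 0.979956
f = 0.979956^(1/0.0359) = exp(ln(0.979956)/0.0359) = exp(-0.02025/0.0359)
f = exp(-0.5640) = 0.5689

0.57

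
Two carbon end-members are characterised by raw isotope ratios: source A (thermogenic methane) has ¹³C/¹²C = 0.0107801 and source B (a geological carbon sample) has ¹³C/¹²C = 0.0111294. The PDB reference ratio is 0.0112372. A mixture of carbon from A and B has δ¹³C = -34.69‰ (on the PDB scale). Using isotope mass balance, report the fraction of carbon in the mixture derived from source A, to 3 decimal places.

0.807

δ_A = (0.0107801/0.0112372 − 1)×1000 = (0.959323 − 1)×1000 = -40.677‰
δ_B = (0.0111294/0.0112372 − 1)×1000 = (0.990407 − 1)×1000 = -9.593‰
f_A = (δ_mix − δ_B)/(δ_A − δ_B) = (-34.69 − (-9.593))/(-40.677 − (-9.593))
f_A = -25.097 / -31.084 = 0.8074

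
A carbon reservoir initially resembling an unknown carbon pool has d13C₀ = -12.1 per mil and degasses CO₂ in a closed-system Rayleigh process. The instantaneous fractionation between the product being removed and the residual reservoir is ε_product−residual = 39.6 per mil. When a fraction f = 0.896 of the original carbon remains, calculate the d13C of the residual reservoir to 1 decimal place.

-16.4 per mil

Rayleigh residual: δ_res = (δ₀ + 1000)·f^(α−1) − 1000
α = ε/1000 + 1 = 1.03960, so α − 1 = 0.03960
f^(α−1) = 0.896^(0.03960) = 0.995661
δ_res = (-12.1 + 1000) × 0.995661 − 1000 = 983.613 − 1000 = -16.39 per mil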